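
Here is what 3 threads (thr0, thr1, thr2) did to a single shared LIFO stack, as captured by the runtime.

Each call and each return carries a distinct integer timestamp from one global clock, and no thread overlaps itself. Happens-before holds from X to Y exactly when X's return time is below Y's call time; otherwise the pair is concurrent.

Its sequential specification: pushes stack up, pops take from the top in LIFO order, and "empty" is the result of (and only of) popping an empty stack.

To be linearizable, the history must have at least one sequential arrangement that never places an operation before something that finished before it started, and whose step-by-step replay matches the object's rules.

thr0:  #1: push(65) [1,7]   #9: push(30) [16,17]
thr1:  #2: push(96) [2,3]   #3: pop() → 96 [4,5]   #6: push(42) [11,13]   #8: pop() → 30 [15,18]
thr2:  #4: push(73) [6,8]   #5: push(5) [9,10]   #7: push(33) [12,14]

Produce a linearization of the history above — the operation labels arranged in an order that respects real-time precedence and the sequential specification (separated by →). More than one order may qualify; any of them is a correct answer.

1. #1 push(65), leaving stack <65>
2. #2 push(96), leaving stack <65,96>
3. #3 pop() → 96, leaving stack <65>
4. #4 push(73), leaving stack <65,73>
5. #5 push(5), leaving stack <65,73,5>
6. #6 push(42), leaving stack <65,73,5,42>
7. #7 push(33), leaving stack <65,73,5,42,33>
8. #9 push(30), leaving stack <65,73,5,42,33,30>
9. #8 pop() → 30, leaving stack <65,73,5,42,33>

#1 → #2 → #3 → #4 → #5 → #6 → #7 → #9 → #8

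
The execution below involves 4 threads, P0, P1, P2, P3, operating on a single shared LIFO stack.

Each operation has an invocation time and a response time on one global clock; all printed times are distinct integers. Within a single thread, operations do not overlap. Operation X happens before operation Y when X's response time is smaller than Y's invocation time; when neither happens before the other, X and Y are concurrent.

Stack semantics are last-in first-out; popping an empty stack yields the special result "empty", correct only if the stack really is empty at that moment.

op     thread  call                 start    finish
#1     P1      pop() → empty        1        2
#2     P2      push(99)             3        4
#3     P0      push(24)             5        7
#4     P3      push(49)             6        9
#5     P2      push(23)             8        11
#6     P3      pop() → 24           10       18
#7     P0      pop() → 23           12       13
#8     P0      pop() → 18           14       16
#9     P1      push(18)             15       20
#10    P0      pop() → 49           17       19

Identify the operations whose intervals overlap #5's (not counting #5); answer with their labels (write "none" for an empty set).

#5 runs from 8 to 11; window-overlapping ops are concurrent
#1 [1,2]: before
#2 [3,4]: before
#3 [5,7]: before
#4 [6,9]: concurrent
#6 [10,18]: concurrent
#7 [12,13]: after
#8 [14,16]: after
#9 [15,20]: after
#10 [17,19]: after

#4, #6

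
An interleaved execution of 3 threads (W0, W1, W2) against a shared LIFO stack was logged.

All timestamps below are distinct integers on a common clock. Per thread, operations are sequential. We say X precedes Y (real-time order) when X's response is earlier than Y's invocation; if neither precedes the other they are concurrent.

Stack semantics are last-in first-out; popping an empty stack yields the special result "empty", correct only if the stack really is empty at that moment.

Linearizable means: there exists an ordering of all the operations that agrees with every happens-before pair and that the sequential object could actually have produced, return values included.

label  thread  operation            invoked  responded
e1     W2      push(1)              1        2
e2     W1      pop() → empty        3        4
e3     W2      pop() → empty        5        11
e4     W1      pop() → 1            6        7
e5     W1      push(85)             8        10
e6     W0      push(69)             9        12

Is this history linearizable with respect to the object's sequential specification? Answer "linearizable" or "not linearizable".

not linearizable

cut after 3 events: linearizable; cut after 4 events (e2 responds, time 4): not linearizable
exactly one order of the 2 completed ops respects real time; the LIFO stack replay fails
e.g. e1, e2: illegal at step 2, since e2 pop() → empty cannot apply there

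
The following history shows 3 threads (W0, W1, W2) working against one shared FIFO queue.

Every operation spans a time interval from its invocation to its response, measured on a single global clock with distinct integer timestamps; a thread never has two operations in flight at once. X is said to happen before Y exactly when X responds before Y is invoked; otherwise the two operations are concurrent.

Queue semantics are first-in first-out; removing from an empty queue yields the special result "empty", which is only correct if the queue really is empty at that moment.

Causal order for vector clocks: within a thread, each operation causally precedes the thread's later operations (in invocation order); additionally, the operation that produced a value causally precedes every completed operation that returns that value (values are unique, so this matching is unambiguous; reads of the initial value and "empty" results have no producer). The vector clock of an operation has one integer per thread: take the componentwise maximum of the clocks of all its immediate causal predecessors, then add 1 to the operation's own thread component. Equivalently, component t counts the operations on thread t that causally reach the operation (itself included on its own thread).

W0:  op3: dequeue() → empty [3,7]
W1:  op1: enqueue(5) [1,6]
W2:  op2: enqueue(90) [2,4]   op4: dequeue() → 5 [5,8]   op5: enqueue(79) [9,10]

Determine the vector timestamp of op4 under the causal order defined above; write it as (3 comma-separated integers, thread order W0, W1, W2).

(0, 1, 2)

VC(op2, invoked at 2): no causal predecessors; +1 on W2 → (0, 0, 1)
VC(op1, invoked at 1): no causal predecessors; +1 on W1 → (0, 1, 0)
VC(op3, invoked at 3): no causal predecessors; +1 on W0 → (1, 0, 0)
from VC(op1)=(0, 1, 0), VC(op2)=(0, 0, 1), op4 (invoked 5) maxes components and bumps W2 → (0, 1, 2)
from VC(op4)=(0, 1, 2), op5 (invoked 9) maxes components and bumps W2 → (0, 1, 3)
target: VC(op4) = (0, 1, 2)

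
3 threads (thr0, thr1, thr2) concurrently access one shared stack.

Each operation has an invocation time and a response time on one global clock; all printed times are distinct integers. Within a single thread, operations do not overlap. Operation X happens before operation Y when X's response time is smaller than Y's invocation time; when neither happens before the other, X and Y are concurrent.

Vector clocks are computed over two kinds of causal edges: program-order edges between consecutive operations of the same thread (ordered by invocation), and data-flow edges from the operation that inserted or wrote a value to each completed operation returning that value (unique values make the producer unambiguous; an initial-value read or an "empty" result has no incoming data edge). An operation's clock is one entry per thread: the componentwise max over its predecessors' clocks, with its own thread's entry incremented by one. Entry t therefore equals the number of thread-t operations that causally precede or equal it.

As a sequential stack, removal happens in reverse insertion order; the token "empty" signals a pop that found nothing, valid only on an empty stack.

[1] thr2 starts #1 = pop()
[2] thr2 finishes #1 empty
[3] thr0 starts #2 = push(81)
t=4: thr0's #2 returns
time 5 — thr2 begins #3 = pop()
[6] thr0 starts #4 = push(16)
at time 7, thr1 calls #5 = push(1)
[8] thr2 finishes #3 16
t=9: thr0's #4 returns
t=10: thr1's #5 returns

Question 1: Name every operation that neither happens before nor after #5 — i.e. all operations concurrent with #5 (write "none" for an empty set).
overlap test against #5 [7,10]: concurrent iff the interval meets 7..10
#1 [1,2]: before
#2 [3,4]: before
#3 [5,8]: concurrent
#4 [6,9]: concurrent

#3, #4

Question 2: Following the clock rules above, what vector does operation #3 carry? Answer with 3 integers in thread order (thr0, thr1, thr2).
#1, invoked 1, has no incoming edges; only thr2's bump applies → (0, 0, 1)
#5, invoked 7, has no incoming edges; only thr1's bump applies → (0, 1, 0)
#2, invoked 3, has no incoming edges; only thr0's bump applies → (1, 0, 0)
VC(#4, invoked at 6): max of VC(#2)=(1, 0, 0), then +1 on thread thr0 → (2, 0, 0)
VC(#3, invoked at 5): max of VC(#1)=(0, 0, 1), VC(#4)=(2, 0, 0), then +1 on thread thr2 → (2, 0, 2)
target: VC(#3) = (2, 0, 2)

(2, 0, 2)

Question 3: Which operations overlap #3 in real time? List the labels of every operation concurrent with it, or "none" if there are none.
concurrent with #3 ([5,8]): every op whose interval crosses 5..8
#1 [1,2]: before
#2 [3,4]: before
#4 [6,9]: concurrent
#5 [7,10]: concurrent

#4, #5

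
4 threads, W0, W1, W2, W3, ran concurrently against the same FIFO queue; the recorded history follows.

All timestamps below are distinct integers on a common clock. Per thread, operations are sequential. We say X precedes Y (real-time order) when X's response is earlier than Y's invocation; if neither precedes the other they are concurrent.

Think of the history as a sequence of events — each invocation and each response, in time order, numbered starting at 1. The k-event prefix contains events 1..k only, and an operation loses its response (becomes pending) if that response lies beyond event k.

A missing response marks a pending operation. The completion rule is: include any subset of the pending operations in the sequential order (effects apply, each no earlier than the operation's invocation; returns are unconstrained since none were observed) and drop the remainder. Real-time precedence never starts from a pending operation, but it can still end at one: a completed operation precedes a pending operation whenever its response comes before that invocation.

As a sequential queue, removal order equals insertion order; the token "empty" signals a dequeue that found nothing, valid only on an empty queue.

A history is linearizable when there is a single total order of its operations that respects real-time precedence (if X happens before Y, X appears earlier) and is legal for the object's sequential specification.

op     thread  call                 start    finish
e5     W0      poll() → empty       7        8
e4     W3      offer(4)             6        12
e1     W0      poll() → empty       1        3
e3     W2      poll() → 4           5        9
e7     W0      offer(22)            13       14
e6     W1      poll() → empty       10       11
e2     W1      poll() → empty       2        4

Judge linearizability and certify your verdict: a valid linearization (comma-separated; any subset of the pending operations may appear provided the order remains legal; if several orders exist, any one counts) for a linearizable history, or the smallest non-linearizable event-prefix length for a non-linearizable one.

linearizable — witness: e1, e2, e4, e3, e5, e6, e7

1. e1 poll() → empty, leaving queue <>
2. e2 poll() → empty, leaving queue <>
3. e4 offer(4), leaving queue <4>
4. e3 poll() → 4, leaving queue <>
5. e5 poll() → empty, leaving queue <>
6. e6 poll() → empty, leaving queue <>
7. e7 offer(22), leaving queue <22>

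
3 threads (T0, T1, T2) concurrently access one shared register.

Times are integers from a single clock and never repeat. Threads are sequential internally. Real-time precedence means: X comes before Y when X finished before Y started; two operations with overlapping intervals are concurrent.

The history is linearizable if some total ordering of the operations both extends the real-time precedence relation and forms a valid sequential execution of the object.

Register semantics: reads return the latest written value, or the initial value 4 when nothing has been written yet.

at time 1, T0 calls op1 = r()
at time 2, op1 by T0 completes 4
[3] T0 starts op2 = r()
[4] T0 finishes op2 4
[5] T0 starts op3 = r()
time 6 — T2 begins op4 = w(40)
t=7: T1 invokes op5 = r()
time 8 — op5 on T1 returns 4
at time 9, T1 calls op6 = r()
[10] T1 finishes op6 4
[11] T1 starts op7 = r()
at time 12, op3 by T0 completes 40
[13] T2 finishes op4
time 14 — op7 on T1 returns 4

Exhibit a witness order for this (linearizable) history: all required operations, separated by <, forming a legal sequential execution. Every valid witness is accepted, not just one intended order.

op1 < op2 < op5 < op6 < op7 < op4 < op3

after step 1 (op1 r() → 4): value 4
after step 2 (op2 r() → 4): value 4
after step 3 (op5 r() → 4): value 4
after step 4 (op6 r() → 4): value 4
after step 5 (op7 r() → 4): value 4
after step 6 (op4 w(40)): value 40
after step 7 (op3 r() → 40): value 40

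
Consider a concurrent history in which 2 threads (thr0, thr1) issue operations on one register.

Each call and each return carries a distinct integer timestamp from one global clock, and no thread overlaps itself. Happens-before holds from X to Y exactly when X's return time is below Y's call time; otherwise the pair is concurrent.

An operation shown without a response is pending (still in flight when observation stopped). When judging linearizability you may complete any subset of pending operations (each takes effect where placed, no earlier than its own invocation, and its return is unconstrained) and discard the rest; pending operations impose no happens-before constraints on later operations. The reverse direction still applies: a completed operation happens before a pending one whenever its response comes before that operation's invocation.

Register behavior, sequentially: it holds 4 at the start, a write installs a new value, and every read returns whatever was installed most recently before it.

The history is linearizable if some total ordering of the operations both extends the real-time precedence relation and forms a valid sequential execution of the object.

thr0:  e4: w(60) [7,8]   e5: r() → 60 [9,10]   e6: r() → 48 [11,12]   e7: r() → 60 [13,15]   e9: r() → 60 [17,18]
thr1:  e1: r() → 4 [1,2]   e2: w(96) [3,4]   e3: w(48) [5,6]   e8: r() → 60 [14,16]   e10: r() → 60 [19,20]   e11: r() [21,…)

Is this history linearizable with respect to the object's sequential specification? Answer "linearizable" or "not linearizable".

not linearizable

already the first 12 events (up to e6's response at time 12) admit no linearization; the first 11 still do
the completed operations (6 total) allow one real-time order; the register replay rejects it
sample order e1, e2, e3, e4, e5, e6 stalls at step 6 — e6 r() → 48 has no legal effect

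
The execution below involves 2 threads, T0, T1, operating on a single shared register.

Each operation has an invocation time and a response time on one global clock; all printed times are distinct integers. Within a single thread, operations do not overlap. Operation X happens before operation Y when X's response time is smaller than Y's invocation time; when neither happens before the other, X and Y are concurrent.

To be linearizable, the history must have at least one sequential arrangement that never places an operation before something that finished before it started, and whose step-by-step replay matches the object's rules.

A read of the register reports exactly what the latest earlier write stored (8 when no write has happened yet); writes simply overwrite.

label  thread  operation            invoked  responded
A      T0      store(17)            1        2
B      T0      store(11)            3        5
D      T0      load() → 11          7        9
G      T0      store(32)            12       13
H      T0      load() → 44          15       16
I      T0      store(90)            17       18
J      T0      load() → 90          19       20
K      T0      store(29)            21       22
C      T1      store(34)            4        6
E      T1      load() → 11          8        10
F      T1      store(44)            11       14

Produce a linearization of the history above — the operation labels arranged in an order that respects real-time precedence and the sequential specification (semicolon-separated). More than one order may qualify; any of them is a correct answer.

A; C; B; D; E; G; F; H; I; J; K

step 1: A store(17) — value 17
step 2: C store(34) — value 34
step 3: B store(11) — value 11
step 4: D load() → 11 — value 11
step 5: E load() → 11 — value 11
step 6: G store(32) — value 32
step 7: F store(44) — value 44
step 8: H load() → 44 — value 44
step 9: I store(90) — value 90
step 10: J load() → 90 — value 90
step 11: K store(29) — value 29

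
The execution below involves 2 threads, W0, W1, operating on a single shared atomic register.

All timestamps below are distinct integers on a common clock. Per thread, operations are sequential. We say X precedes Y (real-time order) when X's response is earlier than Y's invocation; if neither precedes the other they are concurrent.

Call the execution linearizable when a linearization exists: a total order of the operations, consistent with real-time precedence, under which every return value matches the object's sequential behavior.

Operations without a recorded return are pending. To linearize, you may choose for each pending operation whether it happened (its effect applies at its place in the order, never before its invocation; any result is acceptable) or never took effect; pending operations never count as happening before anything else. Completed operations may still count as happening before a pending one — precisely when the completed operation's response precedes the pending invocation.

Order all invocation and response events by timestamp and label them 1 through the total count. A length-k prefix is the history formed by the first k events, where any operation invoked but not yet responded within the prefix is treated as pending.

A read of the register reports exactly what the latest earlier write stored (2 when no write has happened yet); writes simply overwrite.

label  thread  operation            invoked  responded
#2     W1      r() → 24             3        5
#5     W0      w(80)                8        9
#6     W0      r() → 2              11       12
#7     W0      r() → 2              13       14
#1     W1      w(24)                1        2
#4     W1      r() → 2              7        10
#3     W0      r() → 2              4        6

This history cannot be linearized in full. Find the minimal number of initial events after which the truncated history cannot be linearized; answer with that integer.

a valid linearization of events 1..5 exists, for instance #1, #2:
1. #1 w(24), leaving value 24
2. #2 r() → 24, leaving value 24
include event 6 — #3 responding at 6 — and every candidate order breaks
for example #1, #2, #3 fails at step 3: #3 r() → 2 is not legal there
for example #1, #3, #2 fails at step 2: #3 r() → 2 is not legal there

6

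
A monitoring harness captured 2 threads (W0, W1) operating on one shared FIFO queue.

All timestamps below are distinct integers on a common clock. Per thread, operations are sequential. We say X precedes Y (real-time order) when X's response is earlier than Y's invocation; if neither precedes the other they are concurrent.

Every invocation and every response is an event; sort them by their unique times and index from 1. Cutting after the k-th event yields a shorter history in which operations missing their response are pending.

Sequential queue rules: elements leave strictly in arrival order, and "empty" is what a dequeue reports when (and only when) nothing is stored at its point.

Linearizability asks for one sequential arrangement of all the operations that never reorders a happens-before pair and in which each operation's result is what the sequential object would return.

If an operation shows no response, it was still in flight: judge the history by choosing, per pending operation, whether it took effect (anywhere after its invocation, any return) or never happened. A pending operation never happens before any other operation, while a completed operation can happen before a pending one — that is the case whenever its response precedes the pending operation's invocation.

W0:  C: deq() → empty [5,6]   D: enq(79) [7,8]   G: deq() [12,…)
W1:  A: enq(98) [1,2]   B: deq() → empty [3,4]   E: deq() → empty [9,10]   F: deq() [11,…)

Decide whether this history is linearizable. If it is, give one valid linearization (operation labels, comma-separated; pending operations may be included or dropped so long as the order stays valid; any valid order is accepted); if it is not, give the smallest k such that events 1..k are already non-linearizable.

not linearizable — minimal violating prefix: 4 events

already the first 4 events (up to B's response at time 4) admit no linearization; the first 3 still do
the sole real-time-consistent order of 2 completed operations fails the FIFO queue replay
sample order A, B stalls at step 2 — B deq() → empty has no legal effect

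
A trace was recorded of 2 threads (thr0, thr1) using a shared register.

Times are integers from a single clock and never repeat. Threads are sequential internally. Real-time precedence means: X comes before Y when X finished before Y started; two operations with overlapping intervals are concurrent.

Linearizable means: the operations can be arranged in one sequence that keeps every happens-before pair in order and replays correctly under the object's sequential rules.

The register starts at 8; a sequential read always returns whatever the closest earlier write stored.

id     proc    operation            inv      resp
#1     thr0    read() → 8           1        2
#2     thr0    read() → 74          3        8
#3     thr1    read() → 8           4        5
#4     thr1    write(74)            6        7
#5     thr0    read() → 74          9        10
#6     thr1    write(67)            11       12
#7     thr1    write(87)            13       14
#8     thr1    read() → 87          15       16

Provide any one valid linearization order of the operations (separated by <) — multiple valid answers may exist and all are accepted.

#1 < #3 < #4 < #2 < #5 < #6 < #7 < #8

step 1: #1 read() → 8 — value 8
step 2: #3 read() → 8 — value 8
step 3: #4 write(74) — value 74
step 4: #2 read() → 74 — value 74
step 5: #5 read() → 74 — value 74
step 6: #6 write(67) — value 67
step 7: #7 write(87) — value 87
step 8: #8 read() → 87 — value 87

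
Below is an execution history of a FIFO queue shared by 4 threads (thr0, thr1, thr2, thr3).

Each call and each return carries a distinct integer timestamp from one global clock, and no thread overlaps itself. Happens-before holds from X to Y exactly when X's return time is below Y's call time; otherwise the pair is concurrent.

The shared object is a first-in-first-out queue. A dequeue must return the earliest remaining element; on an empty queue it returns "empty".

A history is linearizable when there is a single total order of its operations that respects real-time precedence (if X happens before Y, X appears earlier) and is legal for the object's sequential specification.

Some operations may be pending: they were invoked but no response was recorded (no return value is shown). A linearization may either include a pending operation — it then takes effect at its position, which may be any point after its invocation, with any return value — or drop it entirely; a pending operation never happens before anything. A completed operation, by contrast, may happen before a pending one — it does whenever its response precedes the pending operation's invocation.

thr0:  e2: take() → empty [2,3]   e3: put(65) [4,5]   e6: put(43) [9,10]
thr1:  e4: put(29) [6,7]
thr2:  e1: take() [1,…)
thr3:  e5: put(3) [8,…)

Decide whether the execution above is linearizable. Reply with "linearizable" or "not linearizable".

linearizable

a witness: e1, e2, e3, e4, e5, e6
after step 1 (e1 take() (pending, included)): queue <>
after step 2 (e2 take() → empty): queue <>
after step 3 (e3 put(65)): queue <65>
after step 4 (e4 put(29)): queue <65,29>
after step 5 (e5 put(3) (pending, included)): queue <65,29,3>
after step 6 (e6 put(43)): queue <65,29,3,43>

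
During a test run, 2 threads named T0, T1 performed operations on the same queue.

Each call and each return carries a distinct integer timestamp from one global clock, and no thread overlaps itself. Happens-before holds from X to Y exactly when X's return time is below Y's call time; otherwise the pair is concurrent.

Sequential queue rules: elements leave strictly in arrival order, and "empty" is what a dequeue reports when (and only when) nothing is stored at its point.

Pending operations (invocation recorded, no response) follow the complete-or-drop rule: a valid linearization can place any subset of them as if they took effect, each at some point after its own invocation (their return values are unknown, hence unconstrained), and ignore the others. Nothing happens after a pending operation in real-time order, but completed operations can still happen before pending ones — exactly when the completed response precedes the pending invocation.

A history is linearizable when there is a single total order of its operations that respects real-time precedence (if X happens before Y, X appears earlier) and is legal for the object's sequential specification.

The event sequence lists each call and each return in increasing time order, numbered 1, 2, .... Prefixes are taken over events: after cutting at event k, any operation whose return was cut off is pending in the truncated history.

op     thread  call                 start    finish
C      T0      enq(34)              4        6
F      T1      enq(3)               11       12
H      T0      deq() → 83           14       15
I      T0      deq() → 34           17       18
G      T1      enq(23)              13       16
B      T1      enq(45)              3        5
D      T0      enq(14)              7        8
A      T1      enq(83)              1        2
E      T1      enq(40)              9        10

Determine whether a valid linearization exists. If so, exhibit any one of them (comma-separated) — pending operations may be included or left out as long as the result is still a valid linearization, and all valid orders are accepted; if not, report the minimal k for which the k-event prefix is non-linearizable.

linearizable — witness: A, C, B, D, E, F, G, H, I

step 1: A enq(83) — queue <83>
step 2: C enq(34) — queue <83,34>
step 3: B enq(45) — queue <83,34,45>
step 4: D enq(14) — queue <83,34,45,14>
step 5: E enq(40) — queue <83,34,45,14,40>
step 6: F enq(3) — queue <83,34,45,14,40,3>
step 7: G enq(23) — queue <83,34,45,14,40,3,23>
step 8: H deq() → 83 — queue <34,45,14,40,3,23>
step 9: I deq() → 34 — queue <45,14,40,3,23>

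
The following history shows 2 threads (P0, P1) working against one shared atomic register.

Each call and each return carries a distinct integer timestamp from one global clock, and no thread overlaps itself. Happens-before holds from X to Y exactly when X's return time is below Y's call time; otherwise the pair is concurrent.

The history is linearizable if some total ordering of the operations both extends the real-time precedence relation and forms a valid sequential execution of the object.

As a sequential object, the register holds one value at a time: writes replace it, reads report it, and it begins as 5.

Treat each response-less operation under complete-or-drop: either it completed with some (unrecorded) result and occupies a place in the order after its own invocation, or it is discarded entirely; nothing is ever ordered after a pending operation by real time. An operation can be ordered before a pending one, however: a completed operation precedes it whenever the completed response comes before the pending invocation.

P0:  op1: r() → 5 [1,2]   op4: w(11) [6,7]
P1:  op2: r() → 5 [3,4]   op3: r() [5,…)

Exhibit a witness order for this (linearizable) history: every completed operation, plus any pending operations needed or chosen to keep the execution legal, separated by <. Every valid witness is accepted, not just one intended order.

1. op1 r() → 5, leaving value 5
2. op2 r() → 5, leaving value 5
3. op3 r() (pending, included), leaving value 5
4. op4 w(11), leaving value 11

op1 < op2 < op3 < op4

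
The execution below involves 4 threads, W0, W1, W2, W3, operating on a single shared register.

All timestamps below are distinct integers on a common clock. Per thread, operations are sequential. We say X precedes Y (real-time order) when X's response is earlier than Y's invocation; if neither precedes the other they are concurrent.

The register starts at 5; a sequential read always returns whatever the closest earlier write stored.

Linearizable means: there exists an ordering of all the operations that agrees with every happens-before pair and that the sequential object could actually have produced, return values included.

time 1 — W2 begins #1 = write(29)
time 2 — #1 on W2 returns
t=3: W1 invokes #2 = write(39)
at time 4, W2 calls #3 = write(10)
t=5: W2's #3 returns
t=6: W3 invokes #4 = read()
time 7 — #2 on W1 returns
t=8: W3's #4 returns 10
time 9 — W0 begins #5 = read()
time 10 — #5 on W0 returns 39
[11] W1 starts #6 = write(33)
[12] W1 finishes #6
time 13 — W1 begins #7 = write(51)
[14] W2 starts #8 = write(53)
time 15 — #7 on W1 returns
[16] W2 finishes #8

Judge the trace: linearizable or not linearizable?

linearizable

witness order: #1, #3, #4, #2, #5, #6, #7, #8
step 1: #1 write(29) — value 29
step 2: #3 write(10) — value 10
step 3: #4 read() → 10 — value 10
step 4: #2 write(39) — value 39
step 5: #5 read() → 39 — value 39
step 6: #6 write(33) — value 33
step 7: #7 write(51) — value 51
step 8: #8 write(53) — value 53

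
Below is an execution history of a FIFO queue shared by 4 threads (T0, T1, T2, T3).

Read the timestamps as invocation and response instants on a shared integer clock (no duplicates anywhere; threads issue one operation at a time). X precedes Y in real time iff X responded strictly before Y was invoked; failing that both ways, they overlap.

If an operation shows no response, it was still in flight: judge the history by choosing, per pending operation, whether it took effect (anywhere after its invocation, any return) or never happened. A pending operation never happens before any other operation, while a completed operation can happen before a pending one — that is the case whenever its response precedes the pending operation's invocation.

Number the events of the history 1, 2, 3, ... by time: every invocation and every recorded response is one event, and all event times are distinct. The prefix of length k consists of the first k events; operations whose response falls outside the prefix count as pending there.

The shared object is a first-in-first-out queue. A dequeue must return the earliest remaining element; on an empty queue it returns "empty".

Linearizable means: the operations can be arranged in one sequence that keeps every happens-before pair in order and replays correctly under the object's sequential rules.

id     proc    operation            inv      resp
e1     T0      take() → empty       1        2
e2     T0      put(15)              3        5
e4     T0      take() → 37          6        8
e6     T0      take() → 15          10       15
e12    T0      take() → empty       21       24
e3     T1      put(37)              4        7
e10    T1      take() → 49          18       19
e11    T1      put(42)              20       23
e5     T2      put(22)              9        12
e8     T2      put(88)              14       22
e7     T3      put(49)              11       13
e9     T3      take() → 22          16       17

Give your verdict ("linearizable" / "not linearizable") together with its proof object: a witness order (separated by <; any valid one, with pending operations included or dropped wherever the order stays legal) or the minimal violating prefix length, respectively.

step 1: e1 take() → empty — queue <>
step 2: e3 put(37) — queue <37>
step 3: e2 put(15) — queue <37,15>
step 4: e4 take() → 37 — queue <15>
step 5: e5 put(22) — queue <15,22>
step 6: e6 take() → 15 — queue <22>
step 7: e7 put(49) — queue <22,49>
step 8: e9 take() → 22 — queue <49>
step 9: e10 take() → 49 — queue <>
step 10: e12 take() → empty — queue <>
step 11: e8 put(88) — queue <88>
step 12: e11 put(42) — queue <88,42>

linearizable — witness: e1 < e3 < e2 < e4 < e5 < e6 < e7 < e9 < e10 < e12 < e8 < e11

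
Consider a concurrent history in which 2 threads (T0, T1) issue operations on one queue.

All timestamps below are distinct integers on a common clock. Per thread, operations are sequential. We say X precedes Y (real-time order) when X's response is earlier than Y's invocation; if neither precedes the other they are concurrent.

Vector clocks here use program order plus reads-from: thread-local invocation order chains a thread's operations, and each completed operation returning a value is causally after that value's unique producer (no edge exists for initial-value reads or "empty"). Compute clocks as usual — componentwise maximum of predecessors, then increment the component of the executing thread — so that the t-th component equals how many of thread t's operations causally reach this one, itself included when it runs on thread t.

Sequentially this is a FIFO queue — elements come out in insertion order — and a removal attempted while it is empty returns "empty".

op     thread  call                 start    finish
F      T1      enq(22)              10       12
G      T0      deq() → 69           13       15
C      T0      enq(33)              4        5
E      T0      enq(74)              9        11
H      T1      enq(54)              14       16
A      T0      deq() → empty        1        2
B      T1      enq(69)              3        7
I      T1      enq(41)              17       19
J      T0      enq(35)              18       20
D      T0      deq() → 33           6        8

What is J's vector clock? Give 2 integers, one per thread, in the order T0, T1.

no predecessors for B (invoked 3): T1 increments from zero → (0, 1)
no predecessors for A (invoked 1): T0 increments from zero → (1, 0)
from VC(B)=(0, 1), F (invoked 10) maxes components and bumps T1 → (0, 2)
from VC(A)=(1, 0), C (invoked 4) maxes components and bumps T0 → (2, 0)
from VC(F)=(0, 2), H (invoked 14) maxes components and bumps T1 → (0, 3)
from VC(C)=(2, 0), D (invoked 6) maxes components and bumps T0 → (3, 0)
from VC(H)=(0, 3), I (invoked 17) maxes components and bumps T1 → (0, 4)
from VC(D)=(3, 0), E (invoked 9) maxes components and bumps T0 → (4, 0)
from VC(B)=(0, 1), VC(E)=(4, 0), G (invoked 13) maxes components and bumps T0 → (5, 1)
from VC(G)=(5, 1), J (invoked 18) maxes components and bumps T0 → (6, 1)
target: VC(J) = (6, 1)

(6, 1)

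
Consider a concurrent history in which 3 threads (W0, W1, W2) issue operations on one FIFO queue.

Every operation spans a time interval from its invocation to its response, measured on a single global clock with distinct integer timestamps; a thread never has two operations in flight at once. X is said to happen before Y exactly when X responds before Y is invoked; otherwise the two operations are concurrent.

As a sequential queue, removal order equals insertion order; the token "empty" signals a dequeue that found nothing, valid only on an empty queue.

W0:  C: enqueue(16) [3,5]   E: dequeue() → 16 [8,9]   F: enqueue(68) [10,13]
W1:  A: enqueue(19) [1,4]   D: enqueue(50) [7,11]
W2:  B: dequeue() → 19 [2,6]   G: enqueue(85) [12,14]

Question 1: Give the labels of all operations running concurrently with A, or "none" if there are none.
Answer: B, C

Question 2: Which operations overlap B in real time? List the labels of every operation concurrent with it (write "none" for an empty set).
Answer: A, C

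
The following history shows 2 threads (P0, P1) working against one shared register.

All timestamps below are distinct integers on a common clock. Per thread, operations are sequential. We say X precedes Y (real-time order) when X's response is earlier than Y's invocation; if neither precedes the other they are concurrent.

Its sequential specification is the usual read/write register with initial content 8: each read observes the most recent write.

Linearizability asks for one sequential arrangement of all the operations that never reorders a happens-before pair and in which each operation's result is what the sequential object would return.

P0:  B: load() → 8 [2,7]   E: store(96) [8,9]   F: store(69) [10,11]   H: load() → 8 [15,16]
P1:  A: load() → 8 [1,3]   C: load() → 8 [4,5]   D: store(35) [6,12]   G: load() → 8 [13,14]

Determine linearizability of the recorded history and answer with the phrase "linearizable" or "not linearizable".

cut after 13 events: linearizable; cut after 14 events (G responds, time 14): not linearizable
no legal order exists: 10 real-time-consistent candidates over 7 completed register operations, all rejected
e.g. A, B, C, D, E, F, G: illegal at step 7, since G load() → 8 cannot apply there
e.g. A, B, C, E, D, F, G: illegal at step 7, since G load() → 8 cannot apply there

not linearizable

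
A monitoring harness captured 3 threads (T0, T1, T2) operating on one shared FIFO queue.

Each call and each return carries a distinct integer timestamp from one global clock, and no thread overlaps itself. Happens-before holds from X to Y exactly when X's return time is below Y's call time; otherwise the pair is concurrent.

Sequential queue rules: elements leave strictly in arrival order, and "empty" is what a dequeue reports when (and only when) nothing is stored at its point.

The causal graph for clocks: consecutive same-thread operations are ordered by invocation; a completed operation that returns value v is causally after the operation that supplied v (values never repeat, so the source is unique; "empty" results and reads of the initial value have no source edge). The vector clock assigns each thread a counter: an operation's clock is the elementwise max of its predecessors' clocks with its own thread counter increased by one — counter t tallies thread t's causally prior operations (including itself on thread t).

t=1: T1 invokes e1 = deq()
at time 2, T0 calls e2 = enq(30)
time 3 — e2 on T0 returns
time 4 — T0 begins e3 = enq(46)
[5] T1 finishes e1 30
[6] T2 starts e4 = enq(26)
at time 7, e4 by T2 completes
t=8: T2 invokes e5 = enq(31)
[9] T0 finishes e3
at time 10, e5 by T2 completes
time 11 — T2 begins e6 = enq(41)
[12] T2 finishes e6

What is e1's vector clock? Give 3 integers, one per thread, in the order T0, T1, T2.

VC(e4, invoked at 6): no causal predecessors; +1 on T2 → (0, 0, 1)
VC(e2, invoked at 2): no causal predecessors; +1 on T0 → (1, 0, 0)
e5 (invocation 8): componentwise max over VC(e4)=(0, 0, 1), +1 at T2, giving (0, 0, 2)
e1 (invocation 1): componentwise max over VC(e2)=(1, 0, 0), +1 at T1, giving (1, 1, 0)
e3 (invocation 4): componentwise max over VC(e2)=(1, 0, 0), +1 at T0, giving (2, 0, 0)
e6 (invocation 11): componentwise max over VC(e5)=(0, 0, 2), +1 at T2, giving (0, 0, 3)
target: VC(e1) = (1, 1, 0)

(1, 1, 0)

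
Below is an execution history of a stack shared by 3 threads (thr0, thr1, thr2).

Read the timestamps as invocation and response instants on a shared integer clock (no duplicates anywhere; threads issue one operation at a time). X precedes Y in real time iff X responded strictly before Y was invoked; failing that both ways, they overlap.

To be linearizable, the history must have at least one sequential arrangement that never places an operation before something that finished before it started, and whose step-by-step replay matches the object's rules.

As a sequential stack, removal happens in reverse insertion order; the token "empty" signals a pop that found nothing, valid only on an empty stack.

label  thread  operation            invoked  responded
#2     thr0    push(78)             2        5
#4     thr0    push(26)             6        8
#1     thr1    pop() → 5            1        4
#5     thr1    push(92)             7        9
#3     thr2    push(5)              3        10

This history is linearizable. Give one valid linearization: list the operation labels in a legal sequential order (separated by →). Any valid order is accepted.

#2 → #3 → #1 → #4 → #5

after step 1 (#2 push(78)): stack <78>
after step 2 (#3 push(5)): stack <78,5>
after step 3 (#1 pop() → 5): stack <78>
after step 4 (#4 push(26)): stack <78,26>
after step 5 (#5 push(92)): stack <78,26,92>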